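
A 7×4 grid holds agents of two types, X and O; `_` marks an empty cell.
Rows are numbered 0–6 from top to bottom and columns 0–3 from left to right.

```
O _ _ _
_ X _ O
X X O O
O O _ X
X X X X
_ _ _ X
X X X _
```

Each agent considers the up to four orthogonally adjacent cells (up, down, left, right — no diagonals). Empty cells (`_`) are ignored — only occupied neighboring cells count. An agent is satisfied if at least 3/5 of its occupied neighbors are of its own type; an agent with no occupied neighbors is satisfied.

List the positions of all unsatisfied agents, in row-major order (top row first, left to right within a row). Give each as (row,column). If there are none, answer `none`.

(2,0), (2,1), (2,2), (3,0), (3,1), (3,3), (4,0)

Row 0: (0,0)O 0/0 ok
Row 1: (1,1)X 1/1 ok · (1,3)O 1/1 ok
Row 2: (2,0)X 1/2 unhappy · (2,1)X 2/4 unhappy · (2,2)O 1/2 unhappy · (2,3)O 2/3 ok
Row 3: (3,0)O 1/3 unhappy · (3,1)O 1/3 unhappy · (3,3)X 1/2 unhappy
Row 4: (4,0)X 1/2 unhappy · (4,1)X 2/3 ok · (4,2)X 2/2 ok · (4,3)X 3/3 ok
Row 5: (5,3)X 1/1 ok
Row 6: (6,0)X 1/1 ok · (6,1)X 2/2 ok · (6,2)X 1/1 ok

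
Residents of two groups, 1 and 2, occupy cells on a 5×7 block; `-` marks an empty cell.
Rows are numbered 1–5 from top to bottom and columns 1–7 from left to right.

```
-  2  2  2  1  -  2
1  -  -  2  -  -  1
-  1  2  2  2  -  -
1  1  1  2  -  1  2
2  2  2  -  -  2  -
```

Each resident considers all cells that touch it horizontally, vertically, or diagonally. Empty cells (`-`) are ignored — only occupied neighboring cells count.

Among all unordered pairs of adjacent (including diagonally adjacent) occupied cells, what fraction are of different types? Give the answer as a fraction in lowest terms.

Scan each occupied cell's neighbors to the right and below (and the two forward diagonals) so each pair is counted once.
Row 1: 2(1,2)–2(1,3)= 2(1,2)–1(2,1)≠ 2(1,3)–2(1,4)= 2(1,3)–2(2,4)= 2(1,4)–1(1,5)≠ 2(1,4)–2(2,4)= 1(1,5)–2(2,4)≠ 2(1,7)–1(2,7)≠  → 4/8 unlike.
Row 2: 1(2,1)–1(3,2)= 2(2,4)–2(3,4)= 2(2,4)–2(3,5)= 2(2,4)–2(3,3)=  → 0/4 unlike.
Row 3: 1(3,2)–2(3,3)≠ 1(3,2)–1(4,2)= 1(3,2)–1(4,3)= 1(3,2)–1(4,1)= 2(3,3)–2(3,4)= 2(3,3)–1(4,3)≠ 2(3,3)–2(4,4)= 2(3,3)–1(4,2)≠ 2(3,4)–2(3,5)= 2(3,4)–2(4,4)= 2(3,4)–1(4,3)≠ 2(3,5)–1(4,6)≠ 2(3,5)–2(4,4)=  → 5/13 unlike.
Row 4: 1(4,1)–1(4,2)= 1(4,1)–2(5,1)≠ 1(4,1)–2(5,2)≠ 1(4,2)–1(4,3)= 1(4,2)–2(5,2)≠ 1(4,2)–2(5,3)≠ 1(4,2)–2(5,1)≠ 1(4,3)–2(4,4)≠ 1(4,3)–2(5,3)≠ 1(4,3)–2(5,2)≠ 2(4,4)–2(5,3)= 1(4,6)–2(4,7)≠ 1(4,6)–2(5,6)≠ 2(4,7)–2(5,6)=  → 10/14 unlike.
Row 5: 2(5,1)–2(5,2)= 2(5,2)–2(5,3)=  → 0/2 unlike.
Total adjacent occupied pairs: 41; unlike-type pairs: 19.
19/41 is already in lowest terms.

19/41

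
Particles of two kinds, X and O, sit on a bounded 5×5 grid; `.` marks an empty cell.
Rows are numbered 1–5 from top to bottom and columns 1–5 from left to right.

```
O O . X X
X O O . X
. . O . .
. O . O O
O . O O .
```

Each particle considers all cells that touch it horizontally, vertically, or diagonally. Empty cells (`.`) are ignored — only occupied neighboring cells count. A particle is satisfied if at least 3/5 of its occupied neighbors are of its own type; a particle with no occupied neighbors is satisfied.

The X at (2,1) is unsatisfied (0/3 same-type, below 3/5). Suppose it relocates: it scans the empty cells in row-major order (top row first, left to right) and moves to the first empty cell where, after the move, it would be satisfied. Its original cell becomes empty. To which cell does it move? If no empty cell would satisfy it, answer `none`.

(2,4)

Vacating (2,1). Empty cells in order:
  (1,3): 1/4 same-type → still unsatisfied.
  (2,4): 3/5 same-type → satisfied — stop here.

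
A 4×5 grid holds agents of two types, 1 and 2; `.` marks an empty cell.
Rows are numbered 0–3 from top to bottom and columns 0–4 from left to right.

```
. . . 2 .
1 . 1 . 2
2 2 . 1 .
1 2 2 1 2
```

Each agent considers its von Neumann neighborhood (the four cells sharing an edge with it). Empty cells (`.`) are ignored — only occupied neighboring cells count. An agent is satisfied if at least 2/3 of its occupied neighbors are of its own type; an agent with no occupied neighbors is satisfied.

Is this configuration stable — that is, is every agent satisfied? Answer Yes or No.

No

Row 0: (0,3)2 0/0 satisfied
Row 1: (1,0)1 0/1 not · (1,2)1 0/0 satisfied · (1,4)2 0/0 satisfied
Row 2: (2,0)2 1/3 not · (2,1)2 2/2 satisfied · (2,3)1 1/1 satisfied
Row 3: (3,0)1 0/2 not · (3,1)2 2/3 satisfied · (3,2)2 1/2 not · (3,3)1 1/3 not · (3,4)2 0/1 not
For instance (1,0) has only 0/1 same-type neighbors, below 2/3.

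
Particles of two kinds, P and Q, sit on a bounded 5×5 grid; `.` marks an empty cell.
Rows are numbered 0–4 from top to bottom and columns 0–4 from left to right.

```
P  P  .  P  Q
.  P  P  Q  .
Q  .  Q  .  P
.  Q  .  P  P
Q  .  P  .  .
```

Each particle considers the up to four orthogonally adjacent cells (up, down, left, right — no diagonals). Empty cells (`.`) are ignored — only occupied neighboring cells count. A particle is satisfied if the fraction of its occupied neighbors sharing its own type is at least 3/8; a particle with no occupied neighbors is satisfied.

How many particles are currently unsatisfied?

5

(0,0)P 1/1 satisfied
(0,1)P 2/2 satisfied
(0,3)P 0/2 not
(0,4)Q 0/1 not
(1,1)P 2/2 satisfied
(1,2)P 1/3 not
(1,3)Q 0/2 not
(2,0)Q 0/0 satisfied
(2,2)Q 0/1 not
(2,4)P 1/1 satisfied
(3,1)Q 0/0 satisfied
(3,3)P 1/1 satisfied
(3,4)P 2/2 satisfied
(4,0)Q 0/0 satisfied
(4,2)P 0/0 satisfied
Unsatisfied: (0,3), (0,4), (1,2), (1,3), (2,2) — 5 in total.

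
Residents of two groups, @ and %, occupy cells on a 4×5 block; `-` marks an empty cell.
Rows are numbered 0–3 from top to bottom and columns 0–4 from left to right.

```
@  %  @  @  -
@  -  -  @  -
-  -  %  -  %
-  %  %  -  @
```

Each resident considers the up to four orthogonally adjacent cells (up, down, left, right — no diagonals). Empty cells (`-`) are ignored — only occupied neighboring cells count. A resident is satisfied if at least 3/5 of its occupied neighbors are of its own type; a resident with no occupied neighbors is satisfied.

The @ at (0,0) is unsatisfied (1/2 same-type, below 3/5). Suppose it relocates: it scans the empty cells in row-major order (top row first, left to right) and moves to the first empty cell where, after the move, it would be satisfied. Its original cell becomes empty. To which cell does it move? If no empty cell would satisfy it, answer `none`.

Vacating (0,0). Empty cells in order:
  (0,4): 1/1 same-type → satisfied — stop here.

(0,4)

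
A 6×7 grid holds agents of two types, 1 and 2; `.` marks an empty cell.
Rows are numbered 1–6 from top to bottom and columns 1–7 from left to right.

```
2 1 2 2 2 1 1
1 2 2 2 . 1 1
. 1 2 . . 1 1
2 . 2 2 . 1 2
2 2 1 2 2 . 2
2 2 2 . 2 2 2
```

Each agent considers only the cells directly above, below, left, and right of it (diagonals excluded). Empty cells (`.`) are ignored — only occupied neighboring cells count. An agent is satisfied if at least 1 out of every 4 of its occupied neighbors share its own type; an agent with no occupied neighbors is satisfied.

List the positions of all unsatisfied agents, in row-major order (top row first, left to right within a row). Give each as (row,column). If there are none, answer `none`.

(1,1), (1,2), (2,1), (3,2), (5,3)

(1,1)2 0/2 not
(1,2)1 0/3 not
(1,3)2 2/3 satisfied
(1,4)2 3/3 satisfied
(1,5)2 1/2 satisfied
(1,6)1 2/3 satisfied
(1,7)1 2/2 satisfied
(2,1)1 0/2 not
(2,2)2 1/4 satisfied
(2,3)2 4/4 satisfied
(2,4)2 2/2 satisfied
(2,6)1 3/3 satisfied
(2,7)1 3/3 satisfied
(3,2)1 0/2 not
(3,3)2 2/3 satisfied
(3,6)1 3/3 satisfied
(3,7)1 2/3 satisfied
(4,1)2 1/1 satisfied
(4,3)2 2/3 satisfied
(4,4)2 2/2 satisfied
(4,6)1 1/2 satisfied
(4,7)2 1/3 satisfied
(5,1)2 3/3 satisfied
(5,2)2 2/3 satisfied
(5,3)1 0/4 not
(5,4)2 2/3 satisfied
(5,5)2 2/2 satisfied
(5,7)2 2/2 satisfied
(6,1)2 2/2 satisfied
(6,2)2 3/3 satisfied
(6,3)2 1/2 satisfied
(6,5)2 2/2 satisfied
(6,6)2 2/2 satisfied
(6,7)2 2/2 satisfied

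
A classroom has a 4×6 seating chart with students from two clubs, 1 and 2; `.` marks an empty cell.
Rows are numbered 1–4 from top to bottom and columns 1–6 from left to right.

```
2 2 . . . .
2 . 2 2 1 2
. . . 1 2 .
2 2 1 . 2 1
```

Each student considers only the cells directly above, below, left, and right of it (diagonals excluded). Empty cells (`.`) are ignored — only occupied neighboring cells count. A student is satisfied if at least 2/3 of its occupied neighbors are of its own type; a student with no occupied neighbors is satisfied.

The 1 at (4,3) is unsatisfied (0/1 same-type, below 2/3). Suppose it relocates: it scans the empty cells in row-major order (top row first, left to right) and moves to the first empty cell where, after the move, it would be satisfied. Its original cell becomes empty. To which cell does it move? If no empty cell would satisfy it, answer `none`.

(1,5)

Vacating (4,3). Empty cells in order:
  (1,3): 0/2 same-type → still unsatisfied.
  (1,4): 0/1 same-type → still unsatisfied.
  (1,5): 1/1 same-type → satisfied — stop here.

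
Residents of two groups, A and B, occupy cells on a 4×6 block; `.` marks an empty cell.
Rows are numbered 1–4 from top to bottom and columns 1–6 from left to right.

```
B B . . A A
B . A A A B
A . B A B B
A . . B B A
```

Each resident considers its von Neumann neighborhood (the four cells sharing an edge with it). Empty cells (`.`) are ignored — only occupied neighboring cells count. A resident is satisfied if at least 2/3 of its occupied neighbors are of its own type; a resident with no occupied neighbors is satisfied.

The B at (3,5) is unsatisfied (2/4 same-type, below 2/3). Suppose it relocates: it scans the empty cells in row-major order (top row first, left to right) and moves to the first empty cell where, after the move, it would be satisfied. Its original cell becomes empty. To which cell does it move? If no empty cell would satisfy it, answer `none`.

Vacating (3,5). Empty cells in order:
  (1,3): 1/2 same-type → still unsatisfied.
  (1,4): 0/2 same-type → still unsatisfied.
  (2,2): 2/3 same-type → satisfied — stop here.

(2,2)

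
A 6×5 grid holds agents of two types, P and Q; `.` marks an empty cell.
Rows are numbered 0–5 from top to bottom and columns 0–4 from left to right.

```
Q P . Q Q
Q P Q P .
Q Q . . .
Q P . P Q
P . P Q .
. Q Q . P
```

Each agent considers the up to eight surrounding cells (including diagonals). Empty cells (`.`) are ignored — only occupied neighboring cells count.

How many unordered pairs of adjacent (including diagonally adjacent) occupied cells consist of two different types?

Scan each occupied cell's neighbors to the right and below (and the two forward diagonals) so each pair is counted once.
From row 0: 6 unlike of 10 pairs (running 6/10).
From row 1: 5 unlike of 8 pairs (running 11/18).
From row 2: 2 unlike of 5 pairs (running 13/23).
From row 3: 4 unlike of 8 pairs (running 17/31).
From row 4: 5 unlike of 6 pairs (running 22/37).
From row 5: 0 unlike of 1 pairs (running 22/38).
Total adjacent occupied pairs: 38; unlike-type pairs: 22.

22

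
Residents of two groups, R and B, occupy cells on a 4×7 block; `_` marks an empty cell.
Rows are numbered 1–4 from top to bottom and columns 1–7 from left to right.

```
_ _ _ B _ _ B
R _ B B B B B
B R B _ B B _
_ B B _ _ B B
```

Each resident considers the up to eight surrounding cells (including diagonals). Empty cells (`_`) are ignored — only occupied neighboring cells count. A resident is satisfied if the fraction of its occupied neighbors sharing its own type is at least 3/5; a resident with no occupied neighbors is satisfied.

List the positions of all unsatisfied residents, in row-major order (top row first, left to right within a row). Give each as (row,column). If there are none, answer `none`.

(2,1), (3,1), (3,2)

Row 1: (1,4)B 3/3 ok · (1,7)B 2/2 ok
Row 2: (2,1)R 1/2 unhappy · (2,3)B 3/4 ok · (2,4)B 5/5 ok · (2,5)B 5/5 ok · (2,6)B 5/5 ok · (2,7)B 3/3 ok
Row 3: (3,1)B 1/3 unhappy · (3,2)R 1/6 unhappy · (3,3)B 4/5 ok · (3,5)B 5/5 ok · (3,6)B 6/6 ok
Row 4: (4,2)B 3/4 ok · (4,3)B 2/3 ok · (4,6)B 3/3 ok · (4,7)B 2/2 ok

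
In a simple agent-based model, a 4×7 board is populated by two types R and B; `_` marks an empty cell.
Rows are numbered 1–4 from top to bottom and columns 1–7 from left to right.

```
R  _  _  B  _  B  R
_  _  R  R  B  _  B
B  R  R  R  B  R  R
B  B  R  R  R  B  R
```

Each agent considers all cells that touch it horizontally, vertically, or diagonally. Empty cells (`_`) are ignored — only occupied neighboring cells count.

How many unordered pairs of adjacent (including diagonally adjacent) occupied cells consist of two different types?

23

Scan each occupied cell's neighbors to the right and below (and the two forward diagonals) so each pair is counted once.
Row 1: B(1,4)–R(2,4)≠ B(1,4)–B(2,5)= B(1,4)–R(2,3)≠ B(1,6)–R(1,7)≠ B(1,6)–B(2,7)= B(1,6)–B(2,5)= R(1,7)–B(2,7)≠  → 4/7 unlike.
Row 2: R(2,3)–R(2,4)= R(2,3)–R(3,3)= R(2,3)–R(3,4)= R(2,3)–R(3,2)= R(2,4)–B(2,5)≠ R(2,4)–R(3,4)= R(2,4)–B(3,5)≠ R(2,4)–R(3,3)= B(2,5)–B(3,5)= B(2,5)–R(3,6)≠ B(2,5)–R(3,4)≠ B(2,7)–R(3,7)≠ B(2,7)–R(3,6)≠  → 6/13 unlike.
Row 3: B(3,1)–R(3,2)≠ B(3,1)–B(4,1)= B(3,1)–B(4,2)= R(3,2)–R(3,3)= R(3,2)–B(4,2)≠ R(3,2)–R(4,3)= R(3,2)–B(4,1)≠ R(3,3)–R(3,4)= R(3,3)–R(4,3)= R(3,3)–R(4,4)= R(3,3)–B(4,2)≠ R(3,4)–B(3,5)≠ R(3,4)–R(4,4)= R(3,4)–R(4,5)= R(3,4)–R(4,3)= B(3,5)–R(3,6)≠ B(3,5)–R(4,5)≠ B(3,5)–B(4,6)= B(3,5)–R(4,4)≠ R(3,6)–R(3,7)= R(3,6)–B(4,6)≠ R(3,6)–R(4,7)= R(3,6)–R(4,5)= R(3,7)–R(4,7)= R(3,7)–B(4,6)≠  → 10/25 unlike.
Row 4: B(4,1)–B(4,2)= B(4,2)–R(4,3)≠ R(4,3)–R(4,4)= R(4,4)–R(4,5)= R(4,5)–B(4,6)≠ B(4,6)–R(4,7)≠  → 3/6 unlike.
Total adjacent occupied pairs: 51; unlike-type pairs: 23.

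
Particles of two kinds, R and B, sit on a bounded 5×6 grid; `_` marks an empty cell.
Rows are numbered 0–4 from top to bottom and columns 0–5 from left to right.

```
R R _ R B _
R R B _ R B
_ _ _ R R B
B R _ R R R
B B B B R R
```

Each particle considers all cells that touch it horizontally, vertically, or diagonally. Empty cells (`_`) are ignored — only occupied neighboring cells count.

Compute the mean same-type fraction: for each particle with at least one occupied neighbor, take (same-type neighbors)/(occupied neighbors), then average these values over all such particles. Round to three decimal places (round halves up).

0.597

Row 0: (0,0)R 3/3 · (0,1)R 3/4 · (0,3)R 1/3 · (0,4)B 1/3
Row 1: (1,0)R 3/3 · (1,1)R 3/4 · (1,2)B 0/4 · (1,4)R 3/6 · (1,5)B 2/4
Row 2: (2,3)R 4/5 · (2,4)R 5/7 · (2,5)B 1/5
Row 3: (3,0)B 2/3 · (3,1)R 0/4 · (3,3)R 4/6 · (3,4)R 6/8 · (3,5)R 4/5
Row 4: (4,0)B 2/3 · (4,1)B 3/4 · (4,2)B 2/4 · (4,3)B 1/4 · (4,4)R 4/5 · (4,5)R 3/3
Sum over 23 particles: 3/3 + 3/4 + 1/3 + 1/3 + 3/3 + 3/4 + 0/4 + 3/6 + 2/4 + 4/5 + 5/7 + 1/5 + 2/3 + 0/4 + 4/6 + 6/8 + 4/5 + 2/3 + 3/4 + 2/4 + 1/4 + 4/5 + 3/3 = 5767/420; mean = 5767/420 ÷ 23 = 5767/9660 = 0.596997… → 0.597.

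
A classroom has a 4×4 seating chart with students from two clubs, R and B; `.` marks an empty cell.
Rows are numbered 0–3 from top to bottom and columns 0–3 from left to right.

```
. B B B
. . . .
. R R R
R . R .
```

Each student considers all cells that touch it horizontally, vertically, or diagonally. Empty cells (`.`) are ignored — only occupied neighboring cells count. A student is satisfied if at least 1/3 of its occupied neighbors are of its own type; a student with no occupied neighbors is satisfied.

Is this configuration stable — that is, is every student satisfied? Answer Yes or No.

Yes

Row 0: (0,1)B 1/1 ok · (0,2)B 2/2 ok · (0,3)B 1/1 ok
Row 2: (2,1)R 3/3 ok · (2,2)R 3/3 ok · (2,3)R 2/2 ok
Row 3: (3,0)R 1/1 ok · (3,2)R 3/3 ok
All meet the threshold, so the configuration is stable.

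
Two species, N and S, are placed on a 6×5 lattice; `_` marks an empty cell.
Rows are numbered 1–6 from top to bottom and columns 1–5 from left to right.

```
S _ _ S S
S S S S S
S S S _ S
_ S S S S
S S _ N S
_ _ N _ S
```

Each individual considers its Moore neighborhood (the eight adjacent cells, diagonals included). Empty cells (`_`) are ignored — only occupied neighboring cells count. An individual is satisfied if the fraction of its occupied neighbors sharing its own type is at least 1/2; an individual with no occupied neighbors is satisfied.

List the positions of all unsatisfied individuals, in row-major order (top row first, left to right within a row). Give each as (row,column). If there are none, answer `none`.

Row 1: (1,1)S 2/2 ✓ · (1,4)S 4/4 ✓ · (1,5)S 3/3 ✓
Row 2: (2,1)S 4/4 ✓ · (2,2)S 6/6 ✓ · (2,3)S 5/5 ✓ · (2,4)S 6/6 ✓ · (2,5)S 4/4 ✓
Row 3: (3,1)S 4/4 ✓ · (3,2)S 7/7 ✓ · (3,3)S 7/7 ✓ · (3,5)S 4/4 ✓
Row 4: (4,2)S 6/6 ✓ · (4,3)S 5/6 ✓ · (4,4)S 5/6 ✓ · (4,5)S 3/4 ✓
Row 5: (5,1)S 2/2 ✓ · (5,2)S 3/4 ✓ · (5,4)N 1/6 ✗ · (5,5)S 3/4 ✓
Row 6: (6,3)N 1/2 ✓ · (6,5)S 1/2 ✓

(5,4)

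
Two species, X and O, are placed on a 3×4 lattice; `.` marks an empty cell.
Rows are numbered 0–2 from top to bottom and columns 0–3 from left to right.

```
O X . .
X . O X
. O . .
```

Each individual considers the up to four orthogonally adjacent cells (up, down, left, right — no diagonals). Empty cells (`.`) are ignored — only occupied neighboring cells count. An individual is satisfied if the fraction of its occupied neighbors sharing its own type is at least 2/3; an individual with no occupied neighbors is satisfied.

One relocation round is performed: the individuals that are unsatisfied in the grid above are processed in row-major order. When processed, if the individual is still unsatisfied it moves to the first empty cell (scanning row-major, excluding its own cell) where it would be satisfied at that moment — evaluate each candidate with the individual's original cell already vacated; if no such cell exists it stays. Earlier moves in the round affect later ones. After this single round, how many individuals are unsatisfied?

Initially unsatisfied (in order): (0,0), (0,1), (1,0), (1,2), (1,3).
  (0,0) → (2,2).
  (0,1): now satisfied by earlier moves; stays.
  (1,0): now satisfied by earlier moves; stays.
  (1,2): no empty cell satisfies it; stays.
  (1,3) → (0,0).
Resulting grid:
X X . .
X . O .
. O O .
All satisfied now.

0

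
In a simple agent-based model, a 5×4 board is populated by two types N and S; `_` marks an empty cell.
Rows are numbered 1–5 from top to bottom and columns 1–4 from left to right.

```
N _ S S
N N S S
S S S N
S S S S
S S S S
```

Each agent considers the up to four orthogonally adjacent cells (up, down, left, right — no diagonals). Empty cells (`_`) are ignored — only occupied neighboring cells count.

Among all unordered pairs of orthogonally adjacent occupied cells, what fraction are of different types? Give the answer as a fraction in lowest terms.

Scan each occupied cell's neighbors to the right and below so each pair is counted once.
Row 1: N(1,1)–N(2,1)= S(1,3)–S(1,4)= S(1,3)–S(2,3)= S(1,4)–S(2,4)=  → 0/4 unlike.
Row 2: N(2,1)–N(2,2)= N(2,1)–S(3,1)≠ N(2,2)–S(2,3)≠ N(2,2)–S(3,2)≠ S(2,3)–S(2,4)= S(2,3)–S(3,3)= S(2,4)–N(3,4)≠  → 4/7 unlike.
Row 3: S(3,1)–S(3,2)= S(3,1)–S(4,1)= S(3,2)–S(3,3)= S(3,2)–S(4,2)= S(3,3)–N(3,4)≠ S(3,3)–S(4,3)= N(3,4)–S(4,4)≠  → 2/7 unlike.
Row 4: S(4,1)–S(4,2)= S(4,1)–S(5,1)= S(4,2)–S(4,3)= S(4,2)–S(5,2)= S(4,3)–S(4,4)= S(4,3)–S(5,3)= S(4,4)–S(5,4)=  → 0/7 unlike.
Row 5: S(5,1)–S(5,2)= S(5,2)–S(5,3)= S(5,3)–S(5,4)=  → 0/3 unlike.
Total adjacent occupied pairs: 28; unlike-type pairs: 6.
6/28 reduces to 3/14.

3/14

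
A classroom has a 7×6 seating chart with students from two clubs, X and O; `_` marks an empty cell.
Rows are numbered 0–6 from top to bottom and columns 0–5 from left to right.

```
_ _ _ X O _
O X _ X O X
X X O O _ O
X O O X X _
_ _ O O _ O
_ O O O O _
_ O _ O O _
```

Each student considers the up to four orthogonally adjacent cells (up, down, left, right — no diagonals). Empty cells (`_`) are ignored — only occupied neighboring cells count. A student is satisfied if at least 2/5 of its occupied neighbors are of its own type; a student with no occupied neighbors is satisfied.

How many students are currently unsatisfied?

Row 0: (0,3)X 1/2 ok · (0,4)O 1/2 ok
Row 1: (1,0)O 0/2 unhappy · (1,1)X 1/2 ok · (1,3)X 1/3 unhappy · (1,4)O 1/3 unhappy · (1,5)X 0/2 unhappy
Row 2: (2,0)X 2/3 ok · (2,1)X 2/4 ok · (2,2)O 2/3 ok · (2,3)O 1/3 unhappy · (2,5)O 0/1 unhappy
Row 3: (3,0)X 1/2 ok · (3,1)O 1/3 unhappy · (3,2)O 3/4 ok · (3,3)X 1/4 unhappy · (3,4)X 1/1 ok
Row 4: (4,2)O 3/3 ok · (4,3)O 2/3 ok · (4,5)O 0/0 ok
Row 5: (5,1)O 2/2 ok · (5,2)O 3/3 ok · (5,3)O 4/4 ok · (5,4)O 2/2 ok
Row 6: (6,1)O 1/1 ok · (6,3)O 2/2 ok · (6,4)O 2/2 ok
Unsatisfied: (1,0), (1,3), (1,4), (1,5), (2,3), (2,5), (3,1), (3,3) — 8 in total.

8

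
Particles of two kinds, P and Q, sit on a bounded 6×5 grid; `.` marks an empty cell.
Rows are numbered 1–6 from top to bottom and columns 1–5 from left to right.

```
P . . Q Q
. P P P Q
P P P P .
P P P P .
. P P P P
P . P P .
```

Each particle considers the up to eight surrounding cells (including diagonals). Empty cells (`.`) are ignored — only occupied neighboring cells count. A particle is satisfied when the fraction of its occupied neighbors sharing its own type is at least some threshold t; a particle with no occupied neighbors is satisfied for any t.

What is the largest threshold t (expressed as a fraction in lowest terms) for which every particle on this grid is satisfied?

1/2

(1,1)P 1/1
(1,4)Q 2/4
(1,5)Q 2/3
(2,2)P 5/5
(2,3)P 5/6
(2,4)P 3/6
(2,5)Q 2/4
(3,1)P 4/4
(3,2)P 7/7
(3,3)P 8/8
(3,4)P 5/6
(4,1)P 4/4
(4,2)P 7/7
(4,3)P 8/8
(4,4)P 6/6
(5,2)P 6/6
(5,3)P 7/7
(5,4)P 6/6
(5,5)P 3/3
(6,1)P 1/1
(6,3)P 4/4
(6,4)P 4/4
The smallest same-type fraction is 2/4 at (1,4), which reduces to 1/2. Any threshold above that leaves this particle unsatisfied.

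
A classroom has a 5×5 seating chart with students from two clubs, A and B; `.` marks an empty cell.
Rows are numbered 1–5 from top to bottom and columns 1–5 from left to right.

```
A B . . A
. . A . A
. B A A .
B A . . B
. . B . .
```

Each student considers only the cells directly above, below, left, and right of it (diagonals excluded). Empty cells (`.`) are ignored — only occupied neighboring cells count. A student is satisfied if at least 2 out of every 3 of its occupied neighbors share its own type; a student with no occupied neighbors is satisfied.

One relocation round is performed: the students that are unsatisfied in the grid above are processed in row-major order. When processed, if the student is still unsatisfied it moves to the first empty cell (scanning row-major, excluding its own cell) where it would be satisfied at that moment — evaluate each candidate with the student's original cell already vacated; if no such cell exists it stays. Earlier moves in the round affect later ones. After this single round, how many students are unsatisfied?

0

Initially unsatisfied (in order): (1,1), (1,2), (3,2), (4,1), (4,2).
  (1,1) → (1,4).
  (1,2): now satisfied by earlier moves; stays.
  (3,2) → (1,1).
  (4,1) → (2,1).
  (4,2): now satisfied by earlier moves; stays.
Resulting grid:
B B . A A
B . A . A
. . A A .
. A . . B
. . B . .
All satisfied now.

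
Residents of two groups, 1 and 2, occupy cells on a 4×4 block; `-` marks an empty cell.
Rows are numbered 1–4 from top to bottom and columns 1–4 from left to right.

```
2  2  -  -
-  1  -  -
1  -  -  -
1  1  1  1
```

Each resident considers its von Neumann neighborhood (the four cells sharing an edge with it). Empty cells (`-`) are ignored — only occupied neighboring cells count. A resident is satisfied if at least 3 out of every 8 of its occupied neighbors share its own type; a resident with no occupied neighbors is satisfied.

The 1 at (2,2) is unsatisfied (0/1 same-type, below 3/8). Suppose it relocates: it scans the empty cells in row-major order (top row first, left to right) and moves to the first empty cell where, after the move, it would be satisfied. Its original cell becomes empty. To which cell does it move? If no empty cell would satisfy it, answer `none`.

(1,4)

Vacating (2,2). Empty cells in order:
  (1,3): 0/1 same-type → still unsatisfied.
  (1,4): 0/0 same-type → satisfied — stop here.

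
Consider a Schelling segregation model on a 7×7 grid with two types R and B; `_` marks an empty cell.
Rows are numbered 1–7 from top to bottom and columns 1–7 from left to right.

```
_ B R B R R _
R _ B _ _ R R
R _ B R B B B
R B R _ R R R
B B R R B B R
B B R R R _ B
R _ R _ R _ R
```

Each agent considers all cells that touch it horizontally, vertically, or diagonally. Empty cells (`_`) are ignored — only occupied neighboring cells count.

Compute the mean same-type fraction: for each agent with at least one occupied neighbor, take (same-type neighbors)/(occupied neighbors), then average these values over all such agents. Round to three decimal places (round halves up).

0.475

(1,2)B 1/3
(1,3)R 0/3
(1,4)B 1/3
(1,5)R 2/3
(1,6)R 3/3
(2,1)R 1/2
(2,3)B 3/5
(2,6)R 3/6
(2,7)R 2/4
(3,1)R 2/3
(3,3)B 2/4
(3,4)R 2/5
(3,5)B 1/5
(3,6)B 2/7
(3,7)B 1/5
(4,1)R 1/4
(4,2)B 3/7
(4,3)R 3/6
(4,5)R 3/7
(4,6)R 3/8
(4,7)R 2/5
(5,1)B 4/5
(5,2)B 4/8
(5,3)R 4/7
(5,4)R 6/7
(5,5)B 1/6
(5,6)B 2/7
(5,7)R 2/4
(6,1)B 3/4
(6,2)B 3/7
(6,3)R 4/6
(6,4)R 6/7
(6,5)R 3/5
(6,7)B 1/3
(7,1)R 0/2
(7,3)R 2/3
(7,5)R 2/2
(7,7)R 0/1
Sum over 38 agents: 1/3 + 0/3 + 1/3 + 2/3 + 3/3 + 1/2 + 3/5 + 3/6 + 2/4 + 2/3 + 2/4 + 2/5 + 1/5 + 2/7 + 1/5 + 1/4 + 3/7 + 3/6 + 3/7 + 3/8 + 2/5 + 4/5 + 4/8 + 4/7 + 6/7 + 1/6 + 2/7 + 2/4 + 3/4 + 3/7 + 4/6 + 6/7 + 3/5 + 1/3 + 0/2 + 2/3 + 2/2 + 0/1 = 15163/840; mean = 15163/840 ÷ 38 = 15163/31920 = 0.475031… → 0.475.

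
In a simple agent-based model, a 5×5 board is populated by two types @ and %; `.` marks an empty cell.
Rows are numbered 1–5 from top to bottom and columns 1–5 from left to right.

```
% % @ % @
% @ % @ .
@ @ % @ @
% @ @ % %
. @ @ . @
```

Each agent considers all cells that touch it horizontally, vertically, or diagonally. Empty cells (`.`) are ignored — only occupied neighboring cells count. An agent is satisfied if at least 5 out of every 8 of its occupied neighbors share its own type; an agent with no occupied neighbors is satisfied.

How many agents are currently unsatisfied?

17

Row 1: (1,1)% 2/3 ✓ · (1,2)% 3/5 ✗ · (1,3)@ 2/5 ✗ · (1,4)% 1/4 ✗ · (1,5)@ 1/2 ✗
Row 2: (2,1)% 2/5 ✗ · (2,2)@ 3/8 ✗ · (2,3)% 3/8 ✗ · (2,4)@ 4/7 ✗
Row 3: (3,1)@ 3/5 ✗ · (3,2)@ 4/8 ✗ · (3,3)% 2/8 ✗ · (3,4)@ 3/7 ✗ · (3,5)@ 2/4 ✗
Row 4: (4,1)% 0/4 ✗ · (4,2)@ 5/7 ✓ · (4,3)@ 5/7 ✓ · (4,4)% 2/7 ✗ · (4,5)% 1/4 ✗
Row 5: (5,2)@ 3/4 ✓ · (5,3)@ 3/4 ✓ · (5,5)@ 0/2 ✗
Unsatisfied: (1,2), (1,3), (1,4), (1,5), (2,1), (2,2), (2,3), (2,4), (3,1), (3,2), (3,3), (3,4), (3,5), (4,1), (4,4), (4,5), (5,5) — 17 in total.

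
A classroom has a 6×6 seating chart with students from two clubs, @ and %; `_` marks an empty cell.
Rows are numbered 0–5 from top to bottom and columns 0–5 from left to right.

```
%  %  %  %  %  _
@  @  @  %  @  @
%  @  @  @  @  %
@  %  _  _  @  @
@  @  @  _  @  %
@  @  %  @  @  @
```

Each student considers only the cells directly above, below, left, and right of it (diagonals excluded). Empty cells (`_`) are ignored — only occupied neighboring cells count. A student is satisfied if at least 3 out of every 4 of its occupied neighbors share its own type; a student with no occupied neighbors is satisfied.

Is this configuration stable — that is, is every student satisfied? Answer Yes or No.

No

Row 0: (0,0)% 1/2 not · (0,1)% 2/3 not · (0,2)% 2/3 not · (0,3)% 3/3 satisfied · (0,4)% 1/2 not
Row 1: (1,0)@ 1/3 not · (1,1)@ 3/4 satisfied · (1,2)@ 2/4 not · (1,3)% 1/4 not · (1,4)@ 2/4 not · (1,5)@ 1/2 not
Row 2: (2,0)% 0/3 not · (2,1)@ 2/4 not · (2,2)@ 3/3 satisfied · (2,3)@ 2/3 not · (2,4)@ 3/4 satisfied · (2,5)% 0/3 not
Row 3: (3,0)@ 1/3 not · (3,1)% 0/3 not · (3,4)@ 3/3 satisfied · (3,5)@ 1/3 not
Row 4: (4,0)@ 3/3 satisfied · (4,1)@ 3/4 satisfied · (4,2)@ 1/2 not · (4,4)@ 2/3 not · (4,5)% 0/3 not
Row 5: (5,0)@ 2/2 satisfied · (5,1)@ 2/3 not · (5,2)% 0/3 not · (5,3)@ 1/2 not · (5,4)@ 3/3 satisfied · (5,5)@ 1/2 not
For instance (0,0) has only 1/2 same-type neighbors, below 3/4.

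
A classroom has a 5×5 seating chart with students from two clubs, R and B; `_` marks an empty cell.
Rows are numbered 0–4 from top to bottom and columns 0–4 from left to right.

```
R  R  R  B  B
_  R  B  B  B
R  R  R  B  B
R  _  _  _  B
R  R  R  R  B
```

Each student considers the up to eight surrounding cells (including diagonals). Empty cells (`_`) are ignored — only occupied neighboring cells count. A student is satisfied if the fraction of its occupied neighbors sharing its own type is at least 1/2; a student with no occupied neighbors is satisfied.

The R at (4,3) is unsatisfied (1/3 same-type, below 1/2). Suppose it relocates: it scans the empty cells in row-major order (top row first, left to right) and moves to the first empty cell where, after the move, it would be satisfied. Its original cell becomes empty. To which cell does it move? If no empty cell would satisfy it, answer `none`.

Vacating (4,3). Empty cells in order:
  (1,0): 5/5 same-type → satisfied — stop here.

(1,0)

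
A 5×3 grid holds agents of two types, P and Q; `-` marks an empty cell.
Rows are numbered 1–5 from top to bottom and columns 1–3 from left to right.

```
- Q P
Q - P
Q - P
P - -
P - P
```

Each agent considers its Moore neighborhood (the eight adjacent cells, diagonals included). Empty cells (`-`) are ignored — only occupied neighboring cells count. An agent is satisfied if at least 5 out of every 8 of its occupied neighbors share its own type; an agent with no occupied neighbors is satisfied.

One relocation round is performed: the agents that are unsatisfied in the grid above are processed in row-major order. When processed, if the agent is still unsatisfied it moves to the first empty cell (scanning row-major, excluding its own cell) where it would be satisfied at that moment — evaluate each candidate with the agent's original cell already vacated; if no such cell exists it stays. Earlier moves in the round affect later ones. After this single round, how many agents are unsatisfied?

1

Initially unsatisfied (in order): (1,2), (1,3), (3,1), (4,1).
  (1,2) → (1,1).
  (1,3): now satisfied by earlier moves; stays.
  (3,1): no empty cell satisfies it; stays.
  (4,1) → (4,2).
Resulting grid:
Q - P
Q - P
Q - P
- P -
P - P
Unsatisfied now: (3,1).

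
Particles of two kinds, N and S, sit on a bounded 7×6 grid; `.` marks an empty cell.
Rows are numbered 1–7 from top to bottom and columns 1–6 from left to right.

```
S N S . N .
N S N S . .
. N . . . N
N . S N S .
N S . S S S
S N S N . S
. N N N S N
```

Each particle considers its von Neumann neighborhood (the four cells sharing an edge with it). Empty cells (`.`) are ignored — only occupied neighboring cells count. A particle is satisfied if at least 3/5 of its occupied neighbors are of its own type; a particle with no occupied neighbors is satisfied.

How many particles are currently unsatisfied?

21

(1,1)S 0/2 unhappy
(1,2)N 0/3 unhappy
(1,3)S 0/2 unhappy
(1,5)N 0/0 ok
(2,1)N 0/2 unhappy
(2,2)S 0/4 unhappy
(2,3)N 0/3 unhappy
(2,4)S 0/1 unhappy
(3,2)N 0/1 unhappy
(3,6)N 0/0 ok
(4,1)N 1/1 ok
(4,3)S 0/1 unhappy
(4,4)N 0/3 unhappy
(4,5)S 1/2 unhappy
(5,1)N 1/3 unhappy
(5,2)S 0/2 unhappy
(5,4)S 1/3 unhappy
(5,5)S 3/3 ok
(5,6)S 2/2 ok
(6,1)S 0/2 unhappy
(6,2)N 1/4 unhappy
(6,3)S 0/3 unhappy
(6,4)N 1/3 unhappy
(6,6)S 1/2 unhappy
(7,2)N 2/2 ok
(7,3)N 2/3 ok
(7,4)N 2/3 ok
(7,5)S 0/2 unhappy
(7,6)N 0/2 unhappy
Unsatisfied: (1,1), (1,2), (1,3), (2,1), (2,2), (2,3), (2,4), (3,2), (4,3), (4,4), (4,5), (5,1), (5,2), (5,4), (6,1), (6,2), (6,3), (6,4), (6,6), (7,5), (7,6) — 21 in total.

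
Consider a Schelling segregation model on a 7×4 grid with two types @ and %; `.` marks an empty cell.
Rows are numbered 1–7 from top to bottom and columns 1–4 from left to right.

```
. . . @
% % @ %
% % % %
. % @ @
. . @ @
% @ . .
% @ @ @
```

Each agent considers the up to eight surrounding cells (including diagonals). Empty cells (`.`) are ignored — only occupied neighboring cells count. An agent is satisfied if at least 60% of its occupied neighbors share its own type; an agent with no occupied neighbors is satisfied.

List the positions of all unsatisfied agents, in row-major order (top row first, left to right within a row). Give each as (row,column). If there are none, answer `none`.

(1,4), (2,3), (2,4), (3,4), (4,3), (6,1), (7,1), (7,2)

Row 1: (1,4)@ 1/2 ✗
Row 2: (2,1)% 3/3 ✓ · (2,2)% 4/5 ✓ · (2,3)@ 1/6 ✗ · (2,4)% 2/4 ✗
Row 3: (3,1)% 4/4 ✓ · (3,2)% 5/7 ✓ · (3,3)% 5/8 ✓ · (3,4)% 2/5 ✗
Row 4: (4,2)% 3/5 ✓ · (4,3)@ 3/7 ✗ · (4,4)@ 3/5 ✓
Row 5: (5,3)@ 4/5 ✓ · (5,4)@ 3/3 ✓
Row 6: (6,1)% 1/3 ✗ · (6,2)@ 3/5 ✓
Row 7: (7,1)% 1/3 ✗ · (7,2)@ 2/4 ✗ · (7,3)@ 3/3 ✓ · (7,4)@ 1/1 ✓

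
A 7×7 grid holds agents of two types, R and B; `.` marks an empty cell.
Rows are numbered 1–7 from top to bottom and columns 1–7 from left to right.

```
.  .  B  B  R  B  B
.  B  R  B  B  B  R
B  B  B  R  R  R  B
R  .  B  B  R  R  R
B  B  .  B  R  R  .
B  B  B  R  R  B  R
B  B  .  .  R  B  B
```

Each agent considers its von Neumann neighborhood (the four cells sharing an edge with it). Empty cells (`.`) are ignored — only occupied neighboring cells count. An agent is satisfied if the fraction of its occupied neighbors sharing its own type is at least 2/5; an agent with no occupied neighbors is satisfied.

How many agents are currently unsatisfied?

Row 1: (1,3)B 1/2 ok · (1,4)B 2/3 ok · (1,5)R 0/3 unhappy · (1,6)B 2/3 ok · (1,7)B 1/2 ok
Row 2: (2,2)B 1/2 ok · (2,3)R 0/4 unhappy · (2,4)B 2/4 ok · (2,5)B 2/4 ok · (2,6)B 2/4 ok · (2,7)R 0/3 unhappy
Row 3: (3,1)B 1/2 ok · (3,2)B 3/3 ok · (3,3)B 2/4 ok · (3,4)R 1/4 unhappy · (3,5)R 3/4 ok · (3,6)R 2/4 ok · (3,7)B 0/3 unhappy
Row 4: (4,1)R 0/2 unhappy · (4,3)B 2/2 ok · (4,4)B 2/4 ok · (4,5)R 3/4 ok · (4,6)R 4/4 ok · (4,7)R 1/2 ok
Row 5: (5,1)B 2/3 ok · (5,2)B 2/2 ok · (5,4)B 1/3 unhappy · (5,5)R 3/4 ok · (5,6)R 2/3 ok
Row 6: (6,1)B 3/3 ok · (6,2)B 4/4 ok · (6,3)B 1/2 ok · (6,4)R 1/3 unhappy · (6,5)R 3/4 ok · (6,6)B 1/4 unhappy · (6,7)R 0/2 unhappy
Row 7: (7,1)B 2/2 ok · (7,2)B 2/2 ok · (7,5)R 1/2 ok · (7,6)B 2/3 ok · (7,7)B 1/2 ok
Unsatisfied: (1,5), (2,3), (2,7), (3,4), (3,7), (4,1), (5,4), (6,4), (6,6), (6,7) — 10 in total.

10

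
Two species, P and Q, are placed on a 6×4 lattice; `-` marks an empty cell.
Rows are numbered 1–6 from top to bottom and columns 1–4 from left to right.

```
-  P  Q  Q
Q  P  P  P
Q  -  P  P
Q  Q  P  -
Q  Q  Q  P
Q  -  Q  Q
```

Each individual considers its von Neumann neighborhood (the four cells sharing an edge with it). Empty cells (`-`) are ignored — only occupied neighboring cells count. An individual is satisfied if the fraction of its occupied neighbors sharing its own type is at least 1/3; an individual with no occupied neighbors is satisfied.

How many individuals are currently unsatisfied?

Row 1: (1,2)P 1/2 ✓ · (1,3)Q 1/3 ✓ · (1,4)Q 1/2 ✓
Row 2: (2,1)Q 1/2 ✓ · (2,2)P 2/3 ✓ · (2,3)P 3/4 ✓ · (2,4)P 2/3 ✓
Row 3: (3,1)Q 2/2 ✓ · (3,3)P 3/3 ✓ · (3,4)P 2/2 ✓
Row 4: (4,1)Q 3/3 ✓ · (4,2)Q 2/3 ✓ · (4,3)P 1/3 ✓
Row 5: (5,1)Q 3/3 ✓ · (5,2)Q 3/3 ✓ · (5,3)Q 2/4 ✓ · (5,4)P 0/2 ✗
Row 6: (6,1)Q 1/1 ✓ · (6,3)Q 2/2 ✓ · (6,4)Q 1/2 ✓
Unsatisfied: (5,4) — 1 in total.

1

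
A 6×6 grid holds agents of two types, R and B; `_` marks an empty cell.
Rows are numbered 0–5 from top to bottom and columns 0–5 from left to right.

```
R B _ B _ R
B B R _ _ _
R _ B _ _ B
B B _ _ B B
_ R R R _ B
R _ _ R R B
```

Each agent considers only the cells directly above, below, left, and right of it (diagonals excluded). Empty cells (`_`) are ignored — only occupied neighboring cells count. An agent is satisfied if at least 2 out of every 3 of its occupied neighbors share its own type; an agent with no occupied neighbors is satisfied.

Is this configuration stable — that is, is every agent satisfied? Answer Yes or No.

No

Row 0: (0,0)R 0/2 ✗ · (0,1)B 1/2 ✗ · (0,3)B 0/0 ✓ · (0,5)R 0/0 ✓
Row 1: (1,0)B 1/3 ✗ · (1,1)B 2/3 ✓ · (1,2)R 0/2 ✗
Row 2: (2,0)R 0/2 ✗ · (2,2)B 0/1 ✗ · (2,5)B 1/1 ✓
Row 3: (3,0)B 1/2 ✗ · (3,1)B 1/2 ✗ · (3,4)B 1/1 ✓ · (3,5)B 3/3 ✓
Row 4: (4,1)R 1/2 ✗ · (4,2)R 2/2 ✓ · (4,3)R 2/2 ✓ · (4,5)B 2/2 ✓
Row 5: (5,0)R 0/0 ✓ · (5,3)R 2/2 ✓ · (5,4)R 1/2 ✗ · (5,5)B 1/2 ✗
For instance (0,0) has only 0/2 same-type neighbors, below 2/3.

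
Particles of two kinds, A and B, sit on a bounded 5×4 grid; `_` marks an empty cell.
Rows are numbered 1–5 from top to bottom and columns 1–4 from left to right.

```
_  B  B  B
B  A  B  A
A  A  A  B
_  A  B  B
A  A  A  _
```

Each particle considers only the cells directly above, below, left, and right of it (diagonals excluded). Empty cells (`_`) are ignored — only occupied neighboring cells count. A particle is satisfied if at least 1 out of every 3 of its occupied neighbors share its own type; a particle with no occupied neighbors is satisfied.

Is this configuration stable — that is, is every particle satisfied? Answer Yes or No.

No

(1,2)B 1/2 satisfied
(1,3)B 3/3 satisfied
(1,4)B 1/2 satisfied
(2,1)B 0/2 not
(2,2)A 1/4 not
(2,3)B 1/4 not
(2,4)A 0/3 not
(3,1)A 1/2 satisfied
(3,2)A 4/4 satisfied
(3,3)A 1/4 not
(3,4)B 1/3 satisfied
(4,2)A 2/3 satisfied
(4,3)B 1/4 not
(4,4)B 2/2 satisfied
(5,1)A 1/1 satisfied
(5,2)A 3/3 satisfied
(5,3)A 1/2 satisfied
For instance (2,1) has only 0/2 same-type neighbors, below 1/3.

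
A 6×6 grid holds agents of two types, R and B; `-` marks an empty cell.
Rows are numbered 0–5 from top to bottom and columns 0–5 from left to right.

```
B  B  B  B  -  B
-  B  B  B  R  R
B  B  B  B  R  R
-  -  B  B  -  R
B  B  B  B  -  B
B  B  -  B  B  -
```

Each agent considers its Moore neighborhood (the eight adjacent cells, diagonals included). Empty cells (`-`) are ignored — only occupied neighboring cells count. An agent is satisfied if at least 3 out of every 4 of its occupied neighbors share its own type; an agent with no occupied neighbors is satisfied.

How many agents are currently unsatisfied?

7

Row 0: (0,0)B 2/2 ok · (0,1)B 4/4 ok · (0,2)B 5/5 ok · (0,3)B 3/4 ok · (0,5)B 0/2 unhappy
Row 1: (1,1)B 7/7 ok · (1,2)B 8/8 ok · (1,3)B 5/7 unhappy · (1,4)R 3/7 unhappy · (1,5)R 3/4 ok
Row 2: (2,0)B 2/2 ok · (2,1)B 5/5 ok · (2,2)B 7/7 ok · (2,3)B 5/7 unhappy · (2,4)R 4/7 unhappy · (2,5)R 4/4 ok
Row 3: (3,2)B 7/7 ok · (3,3)B 5/6 ok · (3,5)R 2/3 unhappy
Row 4: (4,0)B 3/3 ok · (4,1)B 5/5 ok · (4,2)B 6/6 ok · (4,3)B 5/5 ok · (4,5)B 1/2 unhappy
Row 5: (5,0)B 3/3 ok · (5,1)B 4/4 ok · (5,3)B 3/3 ok · (5,4)B 3/3 ok
Unsatisfied: (0,5), (1,3), (1,4), (2,3), (2,4), (3,5), (4,5) — 7 in total.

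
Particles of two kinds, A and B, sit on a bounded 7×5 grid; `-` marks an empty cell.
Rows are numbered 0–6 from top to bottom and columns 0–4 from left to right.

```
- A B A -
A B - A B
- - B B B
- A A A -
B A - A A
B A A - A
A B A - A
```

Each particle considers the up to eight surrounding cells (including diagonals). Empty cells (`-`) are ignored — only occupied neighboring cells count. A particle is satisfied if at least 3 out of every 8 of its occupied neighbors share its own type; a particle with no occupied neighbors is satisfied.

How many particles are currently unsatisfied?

Row 0: (0,1)A 1/3 ✗ · (0,2)B 1/4 ✗ · (0,3)A 1/3 ✗
Row 1: (1,0)A 1/2 ✓ · (1,1)B 2/4 ✓ · (1,3)A 1/6 ✗ · (1,4)B 2/4 ✓
Row 2: (2,2)B 2/6 ✗ · (2,3)B 3/6 ✓ · (2,4)B 2/4 ✓
Row 3: (3,1)A 2/4 ✓ · (3,2)A 4/6 ✓ · (3,3)A 3/6 ✓
Row 4: (4,0)B 1/4 ✗ · (4,1)A 4/6 ✓ · (4,3)A 5/5 ✓ · (4,4)A 3/3 ✓
Row 5: (5,0)B 2/5 ✓ · (5,1)A 4/7 ✓ · (5,2)A 4/5 ✓ · (5,4)A 3/3 ✓
Row 6: (6,0)A 1/3 ✗ · (6,1)B 1/5 ✗ · (6,2)A 2/3 ✓ · (6,4)A 1/1 ✓
Unsatisfied: (0,1), (0,2), (0,3), (1,3), (2,2), (4,0), (6,0), (6,1) — 8 in total.

8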